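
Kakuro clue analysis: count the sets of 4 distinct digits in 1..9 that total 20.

12

4 distinct digits from 1–9 sum between 10 and 30.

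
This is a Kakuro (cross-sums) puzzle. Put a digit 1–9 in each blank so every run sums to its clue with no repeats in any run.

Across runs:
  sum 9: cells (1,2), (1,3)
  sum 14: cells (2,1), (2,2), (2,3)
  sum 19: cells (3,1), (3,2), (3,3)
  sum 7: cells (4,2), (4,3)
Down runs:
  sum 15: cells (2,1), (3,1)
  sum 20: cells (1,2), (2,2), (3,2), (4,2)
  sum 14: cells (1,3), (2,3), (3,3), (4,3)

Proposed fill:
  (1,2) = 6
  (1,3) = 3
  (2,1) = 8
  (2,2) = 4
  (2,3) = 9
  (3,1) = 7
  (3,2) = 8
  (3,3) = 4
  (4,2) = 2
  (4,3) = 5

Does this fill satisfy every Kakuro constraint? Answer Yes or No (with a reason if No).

No — the across run (2,1)–(2,3) sums to 21, not 14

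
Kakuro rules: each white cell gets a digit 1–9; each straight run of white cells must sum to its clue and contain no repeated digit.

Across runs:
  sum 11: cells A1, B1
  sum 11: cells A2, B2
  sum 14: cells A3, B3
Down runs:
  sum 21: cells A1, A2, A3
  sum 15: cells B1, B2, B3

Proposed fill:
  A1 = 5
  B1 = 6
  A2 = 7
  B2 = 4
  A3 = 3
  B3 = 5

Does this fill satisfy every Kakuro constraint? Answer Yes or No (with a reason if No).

No — the across run A3–B3 sums to 8, not 14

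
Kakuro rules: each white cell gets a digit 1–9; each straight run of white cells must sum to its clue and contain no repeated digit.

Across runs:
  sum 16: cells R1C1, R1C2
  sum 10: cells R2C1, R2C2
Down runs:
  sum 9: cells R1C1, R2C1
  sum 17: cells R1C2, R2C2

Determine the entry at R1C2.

16 in 2 cells must be {7,9}; 17 in 2 cells must be {8,9}.
The 16 across and the 9 down share only 7, so R1C1 = 7.
R1C2 = 16 − 7 = 9 completes the 16 across.
R2C1 = 9 − 7 = 2 completes the 9 down.
R2C2 = 10 − 2 = 8 completes the 10 across.

9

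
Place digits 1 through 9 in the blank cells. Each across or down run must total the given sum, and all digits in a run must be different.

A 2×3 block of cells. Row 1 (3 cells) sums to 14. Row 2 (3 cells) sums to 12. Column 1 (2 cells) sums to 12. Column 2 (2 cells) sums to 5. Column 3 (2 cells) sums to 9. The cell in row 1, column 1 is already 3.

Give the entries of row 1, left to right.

(2,1) = 12 − 3 = 9 completes the 12 down.
No cell is forced outright now. (1,2) can only be 2 or 4 (the digits allowed by both its 14 across and its 5 down). If (1,2) = 2: then (1,3) would have to be in {9} for the 14 across but in {1,2,3,4,5,6,7,8} for the 9 down — contradiction. So (1,2) = 4.
(1,3) = 14 − 7 = 7 completes the 14 across.
(2,2) = 5 − 4 = 1 completes the 5 down.
(2,3) = 12 − 10 = 2 completes the 12 across.

3 4 7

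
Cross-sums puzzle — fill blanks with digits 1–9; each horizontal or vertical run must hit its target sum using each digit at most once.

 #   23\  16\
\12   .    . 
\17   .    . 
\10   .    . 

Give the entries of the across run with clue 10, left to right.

17 in 2 cells must be {8,9}; 23 in 3 cells must be {6,8,9}.
Nothing is forced directly, so branch on R1C1, whose candidates are 8 or 9. If R1C1 = 8: that forces R1C2 = 4, R2C1 = 9, after which R2C2 would have to be in {8} for the 17 across but in {3,5,7,9} for the 16 down — contradiction. So R1C1 = 9.
R1C2 = 12 − 9 = 3 completes the 12 across.
Given what's placed, R2C1 must be 8 to fit the 17 across and 23 down.
R2C2 = 17 − 8 = 9 completes the 17 across.
R3C1 = 23 − 17 = 6 completes the 23 down.
R3C2 = 10 − 6 = 4 completes the 10 across.

6, 4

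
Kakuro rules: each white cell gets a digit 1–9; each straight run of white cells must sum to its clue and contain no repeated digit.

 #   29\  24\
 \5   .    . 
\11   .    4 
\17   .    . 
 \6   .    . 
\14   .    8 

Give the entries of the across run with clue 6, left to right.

17 in 2 cells must be {8,9}.
R2C1 = 11 − 4 = 7 completes the 11 across.
Given what's placed, R3C2 must be 9 to fit the 17 across and 24 down.
R5C1 = 14 − 8 = 6 completes the 14 across.
R3C1 = 17 − 9 = 8 completes the 17 across.
Given what's placed, R4C1 must be 5 to fit the 6 across and 29 down.
R4C2 = 6 − 5 = 1 completes the 6 across.

5 1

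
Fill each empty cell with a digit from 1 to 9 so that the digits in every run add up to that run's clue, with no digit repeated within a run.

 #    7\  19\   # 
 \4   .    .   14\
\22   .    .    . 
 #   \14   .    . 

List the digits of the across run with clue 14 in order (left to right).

9 5

4 in 2 cells must be {1,3}.
The 4 across and the 19 down share only 3, so R1C2 = 3.
R3C2 = 9: the only remaining digit allowed by both the 14 across and the 19 down.
R3C3 = 14 − 9 = 5 completes the 14 across.
R1C1 = 4 − 3 = 1 completes the 4 across.
R2C1 = 7 − 1 = 6 completes the 7 down.
R2C2 = 19 − 12 = 7 completes the 19 down.
R2C3 = 22 − 13 = 9 completes the 22 across.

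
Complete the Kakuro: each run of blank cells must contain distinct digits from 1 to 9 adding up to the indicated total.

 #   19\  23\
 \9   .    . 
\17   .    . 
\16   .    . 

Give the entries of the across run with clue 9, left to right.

17 in 2 cells must be {8,9}; 16 in 2 cells must be {7,9}; 23 in 3 cells must be {6,8,9}.
The 16 across and the 23 down share only 9, so R3C2 = 9.
Given what's placed, R2C2 must be 8 to fit the 17 across and 23 down.
R3C1 = 16 − 9 = 7 completes the 16 across.
R1C2 = 23 − 17 = 6 completes the 23 down.
R2C1 = 17 − 8 = 9 completes the 17 across.
R1C1 = 9 − 6 = 3 completes the 9 across.

3, 6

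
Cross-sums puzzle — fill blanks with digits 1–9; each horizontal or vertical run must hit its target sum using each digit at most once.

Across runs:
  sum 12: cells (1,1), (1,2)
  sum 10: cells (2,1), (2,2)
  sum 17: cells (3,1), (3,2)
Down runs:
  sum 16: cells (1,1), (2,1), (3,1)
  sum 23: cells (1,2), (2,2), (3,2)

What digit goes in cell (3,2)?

8

17 in 2 cells must be {8,9}; 23 in 3 cells must be {6,8,9}.
Nothing is forced directly, so branch on (1,2), whose candidates are 8 or 9. If (1,2) = 8: that forces (1,1) = 4, (3,1) = 9, after which (3,2) would have to be in {8} for the 17 across but in {6,9} for the 23 down — contradiction. So (1,2) = 9.
(1,1) = 12 − 9 = 3 completes the 12 across.
Given what's placed, (3,2) must be 8 to fit the 17 across and 23 down.
(2,2) = 23 − 17 = 6 completes the 23 down.
(3,1) = 17 − 8 = 9 completes the 17 across.
(2,1) = 10 − 6 = 4 completes the 10 across.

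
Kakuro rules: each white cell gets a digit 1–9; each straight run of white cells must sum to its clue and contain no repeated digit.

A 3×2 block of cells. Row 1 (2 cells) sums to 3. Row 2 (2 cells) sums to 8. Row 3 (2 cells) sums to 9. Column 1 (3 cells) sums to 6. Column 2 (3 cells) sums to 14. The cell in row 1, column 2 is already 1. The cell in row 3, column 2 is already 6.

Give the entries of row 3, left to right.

3, 6

3 in 2 cells must be {1,2}; 6 in 3 cells must be {1,2,3}.
(1,1) = 3 − 1 = 2 completes the 3 across.
(2,2) = 14 − 7 = 7 completes the 14 down.
(3,1) = 9 − 6 = 3 completes the 9 across.
(2,1) = 8 − 7 = 1 completes the 8 across.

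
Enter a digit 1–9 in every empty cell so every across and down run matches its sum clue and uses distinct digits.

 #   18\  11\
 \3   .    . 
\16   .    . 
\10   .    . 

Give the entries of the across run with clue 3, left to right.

3 in 2 cells must be {1,2}; 16 in 2 cells must be {7,9}.
The 16 across and the 11 down share only 7, so R2C2 = 7.
Given what's placed, R1C2 must be 1 to fit the 3 across and 11 down.
R2C1 = 16 − 7 = 9 completes the 16 across.
R3C2 = 11 − 8 = 3 completes the 11 down.
R1C1 = 3 − 1 = 2 completes the 3 across.
R3C1 = 10 − 3 = 7 completes the 10 across.

2, 1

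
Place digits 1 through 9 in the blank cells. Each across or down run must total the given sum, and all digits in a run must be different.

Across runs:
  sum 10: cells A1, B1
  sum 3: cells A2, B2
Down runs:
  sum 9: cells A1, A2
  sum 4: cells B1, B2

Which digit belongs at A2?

2

3 in 2 cells must be {1,2}; 4 in 2 cells must be {1,3}.
The 3 across and the 4 down share only 1, so B2 = 1.
B1 = 4 − 1 = 3 completes the 4 down.
A2 = 3 − 1 = 2 completes the 3 across.
A1 = 10 − 3 = 7 completes the 10 across.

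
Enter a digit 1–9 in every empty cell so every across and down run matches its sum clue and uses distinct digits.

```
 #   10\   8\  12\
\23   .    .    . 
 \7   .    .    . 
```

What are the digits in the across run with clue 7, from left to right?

23 in 3 cells must be {6,8,9}; 7 in 3 cells must be {1,2,4}.
The 23 across and the 8 down share only 6, so R1C2 = 6.
R2C2 = 8 − 6 = 2 completes the 8 down.
Given what's placed, R2C3 must be 4 to fit the 7 across and 12 down.
R1C3 = 12 − 4 = 8 completes the 12 down.
R2C1 = 7 − 6 = 1 completes the 7 across.
R1C1 = 23 − 14 = 9 completes the 23 across.

1, 2, 4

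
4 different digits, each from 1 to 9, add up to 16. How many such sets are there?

8

4 distinct digits from 1–9 sum between 10 and 30.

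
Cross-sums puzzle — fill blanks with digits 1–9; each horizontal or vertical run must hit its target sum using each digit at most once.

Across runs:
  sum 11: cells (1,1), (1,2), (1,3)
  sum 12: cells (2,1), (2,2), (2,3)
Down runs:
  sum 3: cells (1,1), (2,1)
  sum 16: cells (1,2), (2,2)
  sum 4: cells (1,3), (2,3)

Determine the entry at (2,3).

1

3 in 2 cells must be {1,2}; 16 in 2 cells must be {7,9}; 4 in 2 cells must be {1,3}.
The 11 across and the 16 down share only 7, so (1,2) = 7.
(2,2) = 16 − 7 = 9 completes the 16 down.
Given what's placed, (2,3) must be 1 to fit the 12 across and 4 down.
(1,1) = 1: the only remaining digit allowed by both the 11 across and the 3 down.
(1,3) = 11 − 8 = 3 completes the 11 across.
(2,1) = 12 − 10 = 2 completes the 12 across.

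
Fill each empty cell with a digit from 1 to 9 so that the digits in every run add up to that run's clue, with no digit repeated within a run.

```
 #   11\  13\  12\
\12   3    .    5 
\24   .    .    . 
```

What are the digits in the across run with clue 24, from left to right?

8 9 7

24 in 3 cells must be {7,8,9}.
R1C2 = 12 − 8 = 4 completes the 12 across.
R2C1 = 11 − 3 = 8 completes the 11 down.
R2C2 = 13 − 4 = 9 completes the 13 down.
R2C3 = 24 − 17 = 7 completes the 24 across.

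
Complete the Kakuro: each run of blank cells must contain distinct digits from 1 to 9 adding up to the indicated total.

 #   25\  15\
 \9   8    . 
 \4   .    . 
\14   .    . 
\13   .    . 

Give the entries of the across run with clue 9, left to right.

8, 1

4 in 2 cells must be {1,3}.
R1C2 = 9 − 8 = 1 completes the 9 across.
Given what's placed, R2C2 must be 3 to fit the 4 across and 15 down.
R2C1 = 4 − 3 = 1 completes the 4 across.
Given what's placed, R3C1 must be 9 to fit the 14 across and 25 down.
R3C2 = 14 − 9 = 5 completes the 14 across.
R4C1 = 25 − 18 = 7 completes the 25 down.
R4C2 = 13 − 7 = 6 completes the 13 across.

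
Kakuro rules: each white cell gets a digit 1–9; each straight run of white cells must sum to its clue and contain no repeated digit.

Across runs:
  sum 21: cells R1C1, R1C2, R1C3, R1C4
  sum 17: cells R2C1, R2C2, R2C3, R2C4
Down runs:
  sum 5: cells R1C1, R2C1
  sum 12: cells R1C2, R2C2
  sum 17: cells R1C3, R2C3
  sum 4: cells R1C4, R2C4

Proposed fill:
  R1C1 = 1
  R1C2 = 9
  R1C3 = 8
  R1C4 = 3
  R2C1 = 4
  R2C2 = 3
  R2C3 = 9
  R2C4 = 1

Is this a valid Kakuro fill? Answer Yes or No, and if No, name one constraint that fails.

Yes

Across: 1+9+8+3=21; 4+3+9+1=17. Down: 1+4=5; 9+3=12; 8+9=17; 3+1=4. No digit repeats within any run.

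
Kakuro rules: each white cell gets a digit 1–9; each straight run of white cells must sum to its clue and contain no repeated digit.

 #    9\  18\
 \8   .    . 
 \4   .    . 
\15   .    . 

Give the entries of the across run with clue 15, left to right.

4 in 2 cells must be {1,3}.
The 15 across and the 9 down share only 6, so R3C1 = 6.
R3C2 = 15 − 6 = 9 completes the 15 across.
Given what's placed, R2C1 must be 1 to fit the 4 across and 9 down.
R2C2 = 4 − 1 = 3 completes the 4 across.
R1C1 = 9 − 7 = 2 completes the 9 down.
R1C2 = 8 − 2 = 6 completes the 8 across.

6 9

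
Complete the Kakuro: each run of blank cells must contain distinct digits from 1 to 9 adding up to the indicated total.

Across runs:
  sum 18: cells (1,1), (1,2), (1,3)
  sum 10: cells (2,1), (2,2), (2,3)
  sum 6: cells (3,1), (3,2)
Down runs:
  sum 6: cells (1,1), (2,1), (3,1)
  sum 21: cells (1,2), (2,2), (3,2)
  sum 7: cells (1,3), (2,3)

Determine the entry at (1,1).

6 in 3 cells must be {1,2,3}.
Nothing is forced directly, so branch on (3,2), whose candidates are 4 or 5. If (3,2) = 4: then (2,2) would have to be in {1,2,3,4,5,6,7} for the 10 across but in {8,9} for the 21 down — contradiction. So (3,2) = 5.
Given what's placed, (2,2) must be 7 to fit the 10 across and 21 down.
(3,1) = 6 − 5 = 1 completes the 6 across.
(1,2) = 21 − 12 = 9 completes the 21 down.
(2,1) = 2: the only remaining digit allowed by both the 10 across and the 6 down.
(2,3) = 10 − 9 = 1 completes the 10 across.
(1,1) = 6 − 3 = 3 completes the 6 down.

3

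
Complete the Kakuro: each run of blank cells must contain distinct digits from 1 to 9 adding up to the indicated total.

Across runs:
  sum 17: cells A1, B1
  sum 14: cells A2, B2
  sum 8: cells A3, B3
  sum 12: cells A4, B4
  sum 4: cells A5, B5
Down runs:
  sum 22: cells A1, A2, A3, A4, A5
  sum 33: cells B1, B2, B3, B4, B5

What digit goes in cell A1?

8

17 in 2 cells must be {8,9}; 4 in 2 cells must be {1,3}.
Only 3 fits B5 under both its across sum 4 and down sum 33.
A5 = 4 − 3 = 1 completes the 4 across.
Nothing is forced directly, so branch on B3, whose candidates are 6 or 7. If B3 = 7: then A3 would have to be in {1} for the 8 across but in {2,3,4,5,6,7,8,9} for the 22 down — contradiction. So B3 = 6.
A3 = 8 − 6 = 2 completes the 8 across.
No cell is forced outright now. A1 can only be 8 or 9 (the digits allowed by both its 17 across and its 22 down). If A1 = 9: that forces B1 = 8, A2 = 6, after which B2 would have to be in {8} for the 14 across but in {7,9} for the 33 down — contradiction. So A1 = 8.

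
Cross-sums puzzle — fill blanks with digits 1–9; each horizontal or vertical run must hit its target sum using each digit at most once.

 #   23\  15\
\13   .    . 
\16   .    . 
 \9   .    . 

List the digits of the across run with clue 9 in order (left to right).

6 3

16 in 2 cells must be {7,9}; 23 in 3 cells must be {6,8,9}.
The 16 across and the 23 down share only 9, so R2C1 = 9.
R2C2 = 16 − 9 = 7 completes the 16 across.
Nothing is forced directly, so branch on R1C1, whose candidates are 6 or 8. If R1C1 = 6: then R1C2 would have to be in {7} for the 13 across but in {2,3,5,6} for the 15 down — contradiction. So R1C1 = 8.
R1C2 = 13 − 8 = 5 completes the 13 across.
R3C1 = 23 − 17 = 6 completes the 23 down.
R3C2 = 9 − 6 = 3 completes the 9 across.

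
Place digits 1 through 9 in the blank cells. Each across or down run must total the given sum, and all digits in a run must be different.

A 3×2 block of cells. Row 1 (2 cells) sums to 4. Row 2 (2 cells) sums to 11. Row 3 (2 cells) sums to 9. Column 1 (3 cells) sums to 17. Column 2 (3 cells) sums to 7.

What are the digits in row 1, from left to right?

3 1

4 in 2 cells must be {1,3}; 7 in 3 cells must be {1,2,4}.
The 4 across and the 7 down share only 1, so (1,2) = 1.
(1,1) = 4 − 1 = 3 completes the 4 across.
Nothing is forced directly, so branch on (2,2), whose candidates are 2 or 4. If (2,2) = 4: then (2,1) would have to be in {7} for the 11 across but in {5,6,8,9} for the 17 down — contradiction. So (2,2) = 2.
(2,1) = 11 − 2 = 9 completes the 11 across.
(3,1) = 17 − 12 = 5 completes the 17 down.
(3,2) = 9 − 5 = 4 completes the 9 across.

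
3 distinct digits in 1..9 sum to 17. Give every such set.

{1,7,9}; {2,6,9}; {2,7,8}; {3,5,9}; {3,6,8}; {4,5,8}; {4,6,7}

3 distinct digits from 1–9 sum between 6 and 24.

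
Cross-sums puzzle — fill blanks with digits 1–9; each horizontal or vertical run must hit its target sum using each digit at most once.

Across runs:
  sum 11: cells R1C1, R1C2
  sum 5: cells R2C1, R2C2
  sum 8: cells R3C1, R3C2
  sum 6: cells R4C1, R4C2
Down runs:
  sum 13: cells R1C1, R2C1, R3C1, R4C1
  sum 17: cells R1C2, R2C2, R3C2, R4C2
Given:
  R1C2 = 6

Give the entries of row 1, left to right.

5 6

R1C1 = 11 − 6 = 5 completes the 11 across.
No cell is forced outright now. R3C1 can only be 1 or 3 (the digits allowed by both its 8 across and its 13 down). If R3C1 = 1: that forces R3C2 = 7, R4C1 = 4, after which R4C2 would have to be in {2} for the 6 across but in {1,3} for the 17 down — contradiction. So R3C1 = 3.
R3C2 = 8 − 3 = 5 completes the 8 across.
No cell is forced outright now. R2C1 can only be 1 or 4 (the digits allowed by both its 5 across and its 13 down). If R2C1 = 4: then R2C2 would have to be in {1} for the 5 across but in {2,4} for the 17 down — contradiction. So R2C1 = 1.
R2C2 = 5 − 1 = 4 completes the 5 across.
R4C1 = 13 − 9 = 4 completes the 13 down.
R4C2 = 6 − 4 = 2 completes the 6 across.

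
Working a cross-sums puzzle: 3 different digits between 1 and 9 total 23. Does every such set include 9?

Yes

The only way to make 23 from 3 distinct digits is {6,8,9}, which contains 9.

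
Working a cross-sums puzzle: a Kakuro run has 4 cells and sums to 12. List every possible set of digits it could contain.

{1,2,3,6}; {1,2,4,5}

4 distinct digits from 1–9 sum between 10 and 30.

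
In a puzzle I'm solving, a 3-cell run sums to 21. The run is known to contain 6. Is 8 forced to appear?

Yes

The only way to make 21 from 3 distinct digits under that restriction is {6,7,8}, which contains 8.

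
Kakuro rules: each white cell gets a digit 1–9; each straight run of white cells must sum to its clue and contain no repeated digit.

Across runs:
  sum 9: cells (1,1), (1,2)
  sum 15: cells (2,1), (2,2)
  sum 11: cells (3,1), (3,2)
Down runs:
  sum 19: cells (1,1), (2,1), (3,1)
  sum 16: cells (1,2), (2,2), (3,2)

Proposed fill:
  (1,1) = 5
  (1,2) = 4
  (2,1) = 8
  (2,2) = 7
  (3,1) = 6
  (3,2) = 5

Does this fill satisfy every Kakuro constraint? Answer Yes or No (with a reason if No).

Yes

Across: 5+4=9; 8+7=15; 6+5=11. Down: 5+8+6=19; 4+7+5=16. No digit repeats within any run.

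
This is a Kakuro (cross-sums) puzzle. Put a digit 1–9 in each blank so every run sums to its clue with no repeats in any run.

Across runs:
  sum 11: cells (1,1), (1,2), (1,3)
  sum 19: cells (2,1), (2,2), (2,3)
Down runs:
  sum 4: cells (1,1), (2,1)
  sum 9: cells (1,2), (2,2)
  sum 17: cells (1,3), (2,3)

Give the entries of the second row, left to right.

3 7 9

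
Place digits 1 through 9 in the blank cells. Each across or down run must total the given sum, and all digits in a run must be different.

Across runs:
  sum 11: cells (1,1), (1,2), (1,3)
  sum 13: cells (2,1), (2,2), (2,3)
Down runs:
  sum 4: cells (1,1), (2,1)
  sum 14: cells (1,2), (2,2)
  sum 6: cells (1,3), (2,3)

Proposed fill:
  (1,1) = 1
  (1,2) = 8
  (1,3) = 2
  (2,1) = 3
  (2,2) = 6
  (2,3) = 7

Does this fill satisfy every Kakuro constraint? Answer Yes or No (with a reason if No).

No — the across run (2,1)–(2,3) sums to 16, not 13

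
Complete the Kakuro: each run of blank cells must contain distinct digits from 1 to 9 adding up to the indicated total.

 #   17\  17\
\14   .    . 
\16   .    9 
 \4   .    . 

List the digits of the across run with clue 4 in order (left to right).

1 3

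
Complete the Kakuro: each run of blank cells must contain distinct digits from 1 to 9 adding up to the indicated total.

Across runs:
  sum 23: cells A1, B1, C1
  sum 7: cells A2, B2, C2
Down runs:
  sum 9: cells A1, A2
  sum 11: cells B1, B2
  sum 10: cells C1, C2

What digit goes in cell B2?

2

23 in 3 cells must be {6,8,9}; 7 in 3 cells must be {1,2,4}.
Nothing is forced directly, so branch on A1, whose candidates are 6 or 8. If A1 = 6: then A2 would have to be in {1,2,4} for the 7 across but in {3} for the 9 down — contradiction. So A1 = 8.
A2 = 9 − 8 = 1 completes the 9 down.
Nothing is forced directly, so branch on B2, whose candidates are 2 or 4. If B2 = 4: then B1 would have to be in {6,9} for the 23 across but in {7} for the 11 down — contradiction. So B2 = 2.
B1 = 11 − 2 = 9 completes the 11 down.
C1 = 23 − 17 = 6 completes the 23 across.
C2 = 7 − 3 = 4 completes the 7 across.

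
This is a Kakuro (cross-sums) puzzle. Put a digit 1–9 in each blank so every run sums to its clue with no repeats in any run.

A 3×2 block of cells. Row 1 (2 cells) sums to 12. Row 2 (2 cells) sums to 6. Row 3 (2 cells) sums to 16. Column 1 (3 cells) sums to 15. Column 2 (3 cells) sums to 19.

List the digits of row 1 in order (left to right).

16 in 2 cells must be {7,9}.
Nothing is forced directly, so branch on (2,2), whose candidates are 2 or 4 or 5. If (2,2) = 2: that forces (2,1) = 4, (3,1) = 9, after which (3,2) would have to be in {7} for the 16 across but in {8,9} for the 19 down — contradiction. If (2,2) = 5: that forces (1,2) = 8, (2,1) = 1, (3,1) = 9, after which (3,2) would have to be in {7} for the 16 across but in {6} for the 19 down — contradiction. So (2,2) = 4.
(2,1) = 6 − 4 = 2 completes the 6 across.
Nothing is forced directly, so branch on (3,1), whose candidates are 7 or 9. If (3,1) = 7: then (1,1) would have to be in {3,4,5,7,8,9} for the 12 across but in {6} for the 15 down — contradiction. So (3,1) = 9.
(1,1) = 15 − 11 = 4 completes the 15 down.
(1,2) = 12 − 4 = 8 completes the 12 across.
(3,2) = 16 − 9 = 7 completes the 16 across.

4 8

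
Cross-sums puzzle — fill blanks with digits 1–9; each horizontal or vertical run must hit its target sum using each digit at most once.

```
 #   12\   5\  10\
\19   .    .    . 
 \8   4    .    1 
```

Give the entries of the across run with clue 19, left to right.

8 2 9

R1C1 = 12 − 4 = 8 completes the 12 down.
R1C3 = 10 − 1 = 9 completes the 10 down.
R2C2 = 8 − 5 = 3 completes the 8 across.
R1C2 = 19 − 17 = 2 completes the 19 across.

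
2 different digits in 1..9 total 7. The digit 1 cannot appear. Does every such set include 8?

Counterexample: {2,5} sums to 7 under that restriction without using 8.

No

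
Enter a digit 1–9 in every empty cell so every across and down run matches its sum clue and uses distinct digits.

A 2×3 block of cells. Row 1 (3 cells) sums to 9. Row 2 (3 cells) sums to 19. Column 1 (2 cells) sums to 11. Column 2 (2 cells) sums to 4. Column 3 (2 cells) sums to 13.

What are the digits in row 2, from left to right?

4 in 2 cells must be {1,3}.
The 19 across and the 4 down share only 3, so (2,2) = 3.
(1,2) = 4 − 3 = 1 completes the 4 down.
Nothing is forced directly, so branch on (2,1), whose candidates are 7 or 9. If (2,1) = 7: then (1,1) would have to be in {2,3,5,6} for the 9 across but in {4} for the 11 down — contradiction. So (2,1) = 9.
(1,1) = 11 − 9 = 2 completes the 11 down.
(1,3) = 9 − 3 = 6 completes the 9 across.
(2,3) = 19 − 12 = 7 completes the 19 across.

9 3 7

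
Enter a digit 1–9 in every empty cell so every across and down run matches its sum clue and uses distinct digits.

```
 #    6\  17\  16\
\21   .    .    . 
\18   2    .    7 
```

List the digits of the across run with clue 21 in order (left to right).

4 8 9

17 in 2 cells must be {8,9}; 16 in 2 cells must be {7,9}.
R1C1 = 6 − 2 = 4 completes the 6 down.
R1C3 = 16 − 7 = 9 completes the 16 down.
R2C2 = 18 − 9 = 9 completes the 18 across.
R1C2 = 21 − 13 = 8 completes the 21 across.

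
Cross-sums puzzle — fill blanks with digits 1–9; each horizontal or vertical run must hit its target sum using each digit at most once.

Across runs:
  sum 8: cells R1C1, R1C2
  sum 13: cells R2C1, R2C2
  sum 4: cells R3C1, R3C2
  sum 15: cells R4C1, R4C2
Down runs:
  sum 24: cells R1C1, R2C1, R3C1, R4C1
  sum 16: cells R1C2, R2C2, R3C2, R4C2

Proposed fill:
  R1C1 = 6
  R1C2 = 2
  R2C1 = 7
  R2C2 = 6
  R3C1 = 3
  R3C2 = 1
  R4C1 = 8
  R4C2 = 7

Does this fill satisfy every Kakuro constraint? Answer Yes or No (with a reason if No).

Yes

Across: 6+2=8; 7+6=13; 3+1=4; 8+7=15. Down: 6+7+3+8=24; 2+6+1+7=16. No digit repeats within any run.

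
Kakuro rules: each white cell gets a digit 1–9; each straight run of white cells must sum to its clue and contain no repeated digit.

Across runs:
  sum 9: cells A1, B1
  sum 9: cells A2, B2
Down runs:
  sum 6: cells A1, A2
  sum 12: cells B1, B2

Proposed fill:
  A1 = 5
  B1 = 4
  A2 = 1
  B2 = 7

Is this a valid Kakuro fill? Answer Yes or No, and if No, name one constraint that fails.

No — the across run A2–B2 sums to 8, not 9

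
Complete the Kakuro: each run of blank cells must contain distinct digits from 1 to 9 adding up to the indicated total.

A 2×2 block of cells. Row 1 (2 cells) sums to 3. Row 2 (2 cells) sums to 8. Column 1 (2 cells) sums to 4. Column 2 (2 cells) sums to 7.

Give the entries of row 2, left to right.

3 in 2 cells must be {1,2}; 4 in 2 cells must be {1,3}.
The 3 across and the 4 down share only 1, so (1,1) = 1.
(1,2) = 3 − 1 = 2 completes the 3 across.
(2,1) = 4 − 1 = 3 completes the 4 down.
(2,2) = 8 − 3 = 5 completes the 8 across.

3 5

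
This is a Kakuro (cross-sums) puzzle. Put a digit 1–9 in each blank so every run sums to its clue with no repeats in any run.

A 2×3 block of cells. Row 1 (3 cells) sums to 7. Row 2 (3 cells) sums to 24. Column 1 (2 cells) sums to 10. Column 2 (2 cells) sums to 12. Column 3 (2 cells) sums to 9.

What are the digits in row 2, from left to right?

7 in 3 cells must be {1,2,4}; 24 in 3 cells must be {7,8,9}.
The 7 across and the 12 down share only 4, so (1,2) = 4.
(2,2) = 12 − 4 = 8 completes the 12 down.
Given what's placed, (2,3) must be 7 to fit the 24 across and 9 down.
(1,3) = 9 − 7 = 2 completes the 9 down.
(2,1) = 24 − 15 = 9 completes the 24 across.
(1,1) = 7 − 6 = 1 completes the 7 across.

9 8 7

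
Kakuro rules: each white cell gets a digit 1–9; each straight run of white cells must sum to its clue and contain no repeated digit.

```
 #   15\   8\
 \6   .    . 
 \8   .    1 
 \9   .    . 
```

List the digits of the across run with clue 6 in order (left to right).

R2C1 = 8 − 1 = 7 completes the 8 across.
No cell is forced outright now. R1C1 can only be 2 or 5 (the digits allowed by both its 6 across and its 15 down). If R1C1 = 5: then R1C2 would have to be in {1} for the 6 across but in {2,3,4,5} for the 8 down — contradiction. So R1C1 = 2.
R1C2 = 6 − 2 = 4 completes the 6 across.
R3C1 = 15 − 9 = 6 completes the 15 down.
R3C2 = 9 − 6 = 3 completes the 9 across.

2, 4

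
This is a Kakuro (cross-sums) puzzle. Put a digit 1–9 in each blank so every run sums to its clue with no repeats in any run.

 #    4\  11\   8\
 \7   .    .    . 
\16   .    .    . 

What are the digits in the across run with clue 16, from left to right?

7 in 3 cells must be {1,2,4}; 4 in 2 cells must be {1,3}.
The 7 across and the 4 down share only 1, so R1C1 = 1.
Given what's placed, R1C3 must be 2 to fit the 7 across and 8 down.
R2C1 = 4 − 1 = 3 completes the 4 down.
R2C3 = 8 − 2 = 6 completes the 8 down.
R1C2 = 7 − 3 = 4 completes the 7 across.
R2C2 = 16 − 9 = 7 completes the 16 across.

3 7 6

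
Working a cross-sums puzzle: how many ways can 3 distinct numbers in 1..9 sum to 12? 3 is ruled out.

4

3 distinct digits from 1–9 sum between 6 and 24.
Dropping sets that contain 3.
Enumerating: {1,2,9}, {1,4,7}, {1,5,6}, {2,4,6}.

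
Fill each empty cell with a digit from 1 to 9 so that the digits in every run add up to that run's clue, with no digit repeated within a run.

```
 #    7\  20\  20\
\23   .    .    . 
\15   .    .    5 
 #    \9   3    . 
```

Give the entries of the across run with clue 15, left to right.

23 in 3 cells must be {6,8,9}.
Only 6 fits R1C1 under both its across sum 23 and down sum 7.
R2C1 = 7 − 6 = 1 completes the 7 down.
R2C2 = 15 − 6 = 9 completes the 15 across.
R3C3 = 9 − 3 = 6 completes the 9 across.
R1C2 = 20 − 12 = 8 completes the 20 down.
R1C3 = 23 − 14 = 9 completes the 23 across.

1 9 5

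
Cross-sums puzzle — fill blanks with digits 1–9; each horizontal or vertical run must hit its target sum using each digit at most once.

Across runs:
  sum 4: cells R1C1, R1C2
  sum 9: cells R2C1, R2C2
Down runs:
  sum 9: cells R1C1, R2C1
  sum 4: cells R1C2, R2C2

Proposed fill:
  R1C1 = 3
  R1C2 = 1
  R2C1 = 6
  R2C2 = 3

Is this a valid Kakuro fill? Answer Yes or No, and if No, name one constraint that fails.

Yes

Across: 3+1=4; 6+3=9. Down: 3+6=9; 1+3=4. No digit repeats within any run.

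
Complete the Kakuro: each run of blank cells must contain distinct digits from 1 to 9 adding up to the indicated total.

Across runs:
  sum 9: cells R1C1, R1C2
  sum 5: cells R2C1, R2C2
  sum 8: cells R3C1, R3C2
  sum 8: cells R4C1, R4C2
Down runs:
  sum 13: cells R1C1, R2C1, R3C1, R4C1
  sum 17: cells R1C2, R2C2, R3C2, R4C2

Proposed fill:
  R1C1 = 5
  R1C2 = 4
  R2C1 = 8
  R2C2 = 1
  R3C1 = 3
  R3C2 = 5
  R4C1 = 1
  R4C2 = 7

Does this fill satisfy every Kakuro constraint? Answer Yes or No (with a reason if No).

No — the across run R2C1–R2C2 sums to 9, not 5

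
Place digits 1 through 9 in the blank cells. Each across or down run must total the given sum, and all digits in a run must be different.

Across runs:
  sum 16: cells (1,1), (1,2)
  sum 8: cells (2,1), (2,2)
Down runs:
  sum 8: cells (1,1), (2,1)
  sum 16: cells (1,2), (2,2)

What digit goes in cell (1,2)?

9

16 in 2 cells must be {7,9}.
The 16 across and the 8 down share only 7, so (1,1) = 7.
(1,2) = 16 − 7 = 9 completes the 16 across.
(2,1) = 8 − 7 = 1 completes the 8 down.
(2,2) = 8 − 1 = 7 completes the 8 across.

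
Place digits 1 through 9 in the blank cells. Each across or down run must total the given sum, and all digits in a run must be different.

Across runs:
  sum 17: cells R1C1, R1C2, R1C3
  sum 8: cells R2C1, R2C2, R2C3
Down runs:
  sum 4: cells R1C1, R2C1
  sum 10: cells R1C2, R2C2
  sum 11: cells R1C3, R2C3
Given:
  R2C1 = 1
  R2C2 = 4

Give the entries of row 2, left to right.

4 in 2 cells must be {1,3}.
R1C1 = 4 − 1 = 3 completes the 4 down.
R1C2 = 10 − 4 = 6 completes the 10 down.
R1C3 = 17 − 9 = 8 completes the 17 across.
R2C3 = 8 − 5 = 3 completes the 8 across.

1, 4, 3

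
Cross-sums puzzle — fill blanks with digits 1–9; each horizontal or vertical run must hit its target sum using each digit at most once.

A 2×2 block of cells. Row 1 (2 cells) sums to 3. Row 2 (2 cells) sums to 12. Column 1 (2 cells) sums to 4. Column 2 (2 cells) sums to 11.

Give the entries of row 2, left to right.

3 9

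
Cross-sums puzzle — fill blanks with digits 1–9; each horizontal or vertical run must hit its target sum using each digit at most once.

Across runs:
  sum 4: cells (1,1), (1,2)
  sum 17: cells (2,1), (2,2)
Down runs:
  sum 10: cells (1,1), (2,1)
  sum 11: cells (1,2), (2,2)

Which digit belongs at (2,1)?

9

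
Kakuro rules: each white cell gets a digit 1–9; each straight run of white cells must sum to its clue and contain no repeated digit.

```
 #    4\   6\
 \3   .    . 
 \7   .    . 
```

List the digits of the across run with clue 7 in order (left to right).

3 4

3 in 2 cells must be {1,2}; 4 in 2 cells must be {1,3}.
The 3 across and the 4 down share only 1, so R1C1 = 1.
R1C2 = 3 − 1 = 2 completes the 3 across.
R2C1 = 4 − 1 = 3 completes the 4 down.
R2C2 = 7 − 3 = 4 completes the 7 across.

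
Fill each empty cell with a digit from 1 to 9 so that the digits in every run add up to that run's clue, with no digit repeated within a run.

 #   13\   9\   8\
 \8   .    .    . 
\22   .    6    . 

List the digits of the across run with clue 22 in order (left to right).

R1C2 = 9 − 6 = 3 completes the 9 down.
Given what's placed, R1C3 must be 1 to fit the 8 across and 8 down.
R2C3 = 8 − 1 = 7 completes the 8 down.
R1C1 = 8 − 4 = 4 completes the 8 across.
R2C1 = 22 − 13 = 9 completes the 22 across.

9 6 7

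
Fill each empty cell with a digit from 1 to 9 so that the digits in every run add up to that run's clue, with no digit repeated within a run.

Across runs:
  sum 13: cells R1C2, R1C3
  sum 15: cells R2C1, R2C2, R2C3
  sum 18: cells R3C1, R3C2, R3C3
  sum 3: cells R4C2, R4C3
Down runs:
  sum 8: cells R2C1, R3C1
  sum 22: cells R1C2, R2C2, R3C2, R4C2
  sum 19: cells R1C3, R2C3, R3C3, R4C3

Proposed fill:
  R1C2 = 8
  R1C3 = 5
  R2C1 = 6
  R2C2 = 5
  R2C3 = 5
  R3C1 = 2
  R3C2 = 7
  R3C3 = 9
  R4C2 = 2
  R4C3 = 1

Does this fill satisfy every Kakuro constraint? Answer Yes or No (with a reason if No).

No — the across run R2C1–R2C3 sums to 16, not 15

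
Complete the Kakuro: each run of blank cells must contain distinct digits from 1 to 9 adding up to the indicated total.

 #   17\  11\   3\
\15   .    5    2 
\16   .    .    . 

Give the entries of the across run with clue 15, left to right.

17 in 2 cells must be {8,9}; 3 in 2 cells must be {1,2}.
R1C1 = 15 − 7 = 8 completes the 15 across.
R2C1 = 17 − 8 = 9 completes the 17 down.
R2C2 = 11 − 5 = 6 completes the 11 down.
R2C3 = 16 − 15 = 1 completes the 16 across.

8, 5, 2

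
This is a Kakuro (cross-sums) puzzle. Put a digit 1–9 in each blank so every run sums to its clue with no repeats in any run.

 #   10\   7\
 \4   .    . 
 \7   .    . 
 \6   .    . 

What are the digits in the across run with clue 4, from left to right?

4 in 2 cells must be {1,3}; 7 in 3 cells must be {1,2,4}.
The 4 across and the 7 down share only 1, so R1C2 = 1.
R1C1 = 4 − 1 = 3 completes the 4 across.
Nothing is forced directly, so branch on R2C2, whose candidates are 2 or 4. If R2C2 = 4: then R2C1 would have to be in {3} for the 7 across but in {1,2,5,6} for the 10 down — contradiction. So R2C2 = 2.
R2C1 = 7 − 2 = 5 completes the 7 across.
R3C1 = 10 − 8 = 2 completes the 10 down.
R3C2 = 6 − 2 = 4 completes the 6 across.

3, 1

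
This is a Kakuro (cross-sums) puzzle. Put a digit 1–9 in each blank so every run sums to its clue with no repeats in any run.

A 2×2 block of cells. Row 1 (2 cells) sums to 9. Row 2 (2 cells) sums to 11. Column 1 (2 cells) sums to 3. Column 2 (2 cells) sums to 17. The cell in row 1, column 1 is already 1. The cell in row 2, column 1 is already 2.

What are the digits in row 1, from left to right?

3 in 2 cells must be {1,2}; 17 in 2 cells must be {8,9}.
(1,2) = 9 − 1 = 8 completes the 9 across.
(2,2) = 11 − 2 = 9 completes the 11 across.

1, 8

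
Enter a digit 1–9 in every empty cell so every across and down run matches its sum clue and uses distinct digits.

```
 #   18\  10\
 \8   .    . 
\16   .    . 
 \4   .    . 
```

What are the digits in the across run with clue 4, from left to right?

3 1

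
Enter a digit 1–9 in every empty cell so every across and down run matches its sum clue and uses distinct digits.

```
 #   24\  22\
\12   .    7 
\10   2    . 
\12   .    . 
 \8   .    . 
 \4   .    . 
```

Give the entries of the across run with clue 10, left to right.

4 in 2 cells must be {1,3}.
R1C1 = 12 − 7 = 5 completes the 12 across.
R2C2 = 10 − 2 = 8 completes the 10 across.

2 8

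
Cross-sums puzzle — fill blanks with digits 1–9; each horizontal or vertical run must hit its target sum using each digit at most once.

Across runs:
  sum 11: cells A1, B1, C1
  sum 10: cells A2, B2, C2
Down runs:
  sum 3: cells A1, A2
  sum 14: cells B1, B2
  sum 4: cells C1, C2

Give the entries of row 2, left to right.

3 in 2 cells must be {1,2}; 4 in 2 cells must be {1,3}.
Nothing is forced directly, so branch on B2, whose candidates are 5 or 6. If B2 = 5: then B1 would have to be in {1,2,3,4,5,6,7,8} for the 11 across but in {9} for the 14 down — contradiction. So B2 = 6.
B1 = 14 − 6 = 8 completes the 14 down.
Given what's placed, C1 must be 1 to fit the 11 across and 4 down.
A2 = 1: the only remaining digit allowed by both the 10 across and the 3 down.
C2 = 10 − 7 = 3 completes the 10 across.
A1 = 11 − 9 = 2 completes the 11 across.

1, 6, 3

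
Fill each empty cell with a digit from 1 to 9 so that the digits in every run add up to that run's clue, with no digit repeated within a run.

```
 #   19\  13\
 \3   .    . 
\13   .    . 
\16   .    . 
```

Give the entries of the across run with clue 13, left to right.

8 5

3 in 2 cells must be {1,2}; 16 in 2 cells must be {7,9}.
The 3 across and the 19 down share only 2, so R1C1 = 2.
R1C2 = 3 − 2 = 1 completes the 3 across.
Given what's placed, R3C1 must be 9 to fit the 16 across and 19 down.
R3C2 = 16 − 9 = 7 completes the 16 across.
R2C1 = 19 − 11 = 8 completes the 19 down.
R2C2 = 13 − 8 = 5 completes the 13 across.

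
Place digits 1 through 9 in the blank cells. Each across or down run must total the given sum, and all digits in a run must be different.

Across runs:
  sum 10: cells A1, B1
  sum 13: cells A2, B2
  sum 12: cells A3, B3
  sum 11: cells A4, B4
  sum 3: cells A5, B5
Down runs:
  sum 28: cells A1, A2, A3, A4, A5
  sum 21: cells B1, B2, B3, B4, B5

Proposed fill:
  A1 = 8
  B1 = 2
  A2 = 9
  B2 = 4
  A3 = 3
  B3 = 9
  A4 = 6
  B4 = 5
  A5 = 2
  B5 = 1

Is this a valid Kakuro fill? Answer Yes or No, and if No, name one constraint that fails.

Yes

Across: 8+2=10; 9+4=13; 3+9=12; 6+5=11; 2+1=3. Down: 8+9+3+6+2=28; 2+4+9+5+1=21. No digit repeats within any run.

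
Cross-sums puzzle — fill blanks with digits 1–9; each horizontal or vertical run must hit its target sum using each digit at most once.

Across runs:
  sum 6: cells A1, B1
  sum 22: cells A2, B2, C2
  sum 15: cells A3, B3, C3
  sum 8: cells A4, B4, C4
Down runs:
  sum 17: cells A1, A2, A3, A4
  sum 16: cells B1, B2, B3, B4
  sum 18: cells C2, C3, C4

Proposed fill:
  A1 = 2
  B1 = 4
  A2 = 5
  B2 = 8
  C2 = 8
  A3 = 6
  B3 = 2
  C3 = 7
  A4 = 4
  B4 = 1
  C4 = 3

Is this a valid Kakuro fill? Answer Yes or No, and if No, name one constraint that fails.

No — the across run A2–C2 sums to 21, not 22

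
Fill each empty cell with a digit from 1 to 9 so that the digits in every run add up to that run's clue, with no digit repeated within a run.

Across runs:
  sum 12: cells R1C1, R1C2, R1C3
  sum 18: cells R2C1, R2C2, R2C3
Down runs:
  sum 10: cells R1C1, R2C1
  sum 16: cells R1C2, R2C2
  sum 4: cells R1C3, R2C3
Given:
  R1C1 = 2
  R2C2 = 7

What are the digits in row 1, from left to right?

2 9 1

16 in 2 cells must be {7,9}; 4 in 2 cells must be {1,3}.
R1C2 = 16 − 7 = 9 completes the 16 down.
R1C3 = 12 − 11 = 1 completes the 12 across.
R2C1 = 10 − 2 = 8 completes the 10 down.
R2C3 = 18 − 15 = 3 completes the 18 across.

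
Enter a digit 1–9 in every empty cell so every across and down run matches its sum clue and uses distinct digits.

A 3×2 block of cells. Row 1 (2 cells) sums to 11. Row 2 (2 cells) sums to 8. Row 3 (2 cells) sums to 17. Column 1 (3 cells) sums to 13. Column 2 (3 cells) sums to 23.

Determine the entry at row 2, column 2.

17 in 2 cells must be {8,9}; 23 in 3 cells must be {6,8,9}.
The 8 across and the 23 down share only 6, so (2,2) = 6.
(2,1) = 8 − 6 = 2 completes the 8 across.
Given what's placed, (3,1) must be 8 to fit the 17 across and 13 down.
(3,2) = 17 − 8 = 9 completes the 17 across.
(1,1) = 13 − 10 = 3 completes the 13 down.
(1,2) = 11 − 3 = 8 completes the 11 across.

6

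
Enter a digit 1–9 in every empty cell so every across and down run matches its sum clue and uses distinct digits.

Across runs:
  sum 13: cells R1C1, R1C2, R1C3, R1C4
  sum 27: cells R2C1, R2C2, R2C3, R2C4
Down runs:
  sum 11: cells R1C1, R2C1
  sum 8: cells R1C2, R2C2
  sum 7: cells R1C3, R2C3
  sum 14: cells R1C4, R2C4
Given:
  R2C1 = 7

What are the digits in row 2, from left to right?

7 5 6 9

R1C1 = 11 − 7 = 4 completes the 11 down.
No cell is forced outright now. R1C4 can only be 5 or 6 (the digits allowed by both its 13 across and its 14 down). If R1C4 = 6: that forces R2C4 = 8, R2C2 = 3, after which R2C3 would have to be in {9} for the 27 across but in {1,2,3,4,5,6} for the 7 down — contradiction. So R1C4 = 5.
R2C4 = 14 − 5 = 9 completes the 14 down.
No cell is forced outright now. R1C2 can only be 1 or 3 (the digits allowed by both its 13 across and its 8 down). If R1C2 = 1: that forces R1C3 = 3, after which R2C2 would have to be in {3,5,6,8} for the 27 across but in {7} for the 8 down — contradiction. So R1C2 = 3.
R1C3 = 13 − 12 = 1 completes the 13 across.
R2C2 = 8 − 3 = 5 completes the 8 down.
R2C3 = 27 − 21 = 6 completes the 27 across.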